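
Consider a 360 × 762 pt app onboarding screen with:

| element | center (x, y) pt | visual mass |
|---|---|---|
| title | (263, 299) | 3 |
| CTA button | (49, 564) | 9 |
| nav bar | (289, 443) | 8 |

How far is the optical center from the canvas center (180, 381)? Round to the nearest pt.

≈ 95 pt

Total weight = 3 + 9 + 8 = 20.
Σw·x = 3·263 + 9·49 + 8·289 = 3542, so x̄ = 3542/20 ≈ 177.10.
Σw·y = 3·299 + 9·564 + 8·443 = 9517, so ȳ = 9517/20 ≈ 475.85.
Offset from (180, 381): Δx ≈ -2.90, Δy ≈ 94.85; distance = √(Δx² + Δy²) ≈ 94.89.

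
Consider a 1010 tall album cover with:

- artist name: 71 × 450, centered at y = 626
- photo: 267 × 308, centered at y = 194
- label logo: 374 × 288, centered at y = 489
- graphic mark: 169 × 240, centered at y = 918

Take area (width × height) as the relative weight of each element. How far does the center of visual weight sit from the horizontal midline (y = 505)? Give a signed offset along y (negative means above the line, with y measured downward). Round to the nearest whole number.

≈ -25

Taking area as weight: artist name 71·450 = 31950, photo 267·308 = 82236, label logo 374·288 = 107712, graphic mark 169·240 = 40560. Sum 262458.
Σw·y = 31950·626 + 82236·194 + 107712·489 + 40560·918 = 125859732, so ȳ = 125859732/262458 ≈ 479.54.
Offset from y = 505: 479.54 − 505 ≈ -25.46.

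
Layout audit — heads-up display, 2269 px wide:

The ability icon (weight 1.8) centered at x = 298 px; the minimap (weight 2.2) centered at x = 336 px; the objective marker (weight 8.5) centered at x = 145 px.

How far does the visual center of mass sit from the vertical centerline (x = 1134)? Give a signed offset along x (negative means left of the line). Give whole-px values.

≈ -933 px

Weights sum to 1.8 + 2.2 + 8.5 = 12.5.
Σw·x = 1.8·298 + 2.2·336 + 8.5·145 = 2508.1, so x̄ = 2508.1/12.5 ≈ 200.65.
Difference: 200.65 − 1134 ≈ -933.35.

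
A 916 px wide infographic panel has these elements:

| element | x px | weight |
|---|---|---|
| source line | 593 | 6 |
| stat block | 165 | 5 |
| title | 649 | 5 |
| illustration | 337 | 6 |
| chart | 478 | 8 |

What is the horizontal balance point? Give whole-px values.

Σw = 6 + 5 + 5 + 6 + 8 = 30.
Σw·x = 6·593 + 5·165 + 5·649 + 6·337 + 8·478 = 13474, so x̄ = 13474/30 ≈ 449.13.

x ≈ 449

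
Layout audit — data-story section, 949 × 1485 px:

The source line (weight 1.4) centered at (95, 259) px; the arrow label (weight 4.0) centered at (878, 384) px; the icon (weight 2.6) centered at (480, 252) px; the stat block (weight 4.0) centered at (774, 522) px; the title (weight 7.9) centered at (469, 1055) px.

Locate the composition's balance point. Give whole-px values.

Σw = 1.4 + 4.0 + 2.6 + 4.0 + 7.9 = 19.9.
x: (1.4·95 + 4.0·878 + 2.6·480 + 4.0·774 + 7.9·469) / 19.9 = 11694.1 / 19.9 ≈ 587.64
y: (1.4·259 + 4.0·384 + 2.6·252 + 4.0·522 + 7.9·1055) / 19.9 = 12976.3 / 19.9 ≈ 652.08

(588, 652)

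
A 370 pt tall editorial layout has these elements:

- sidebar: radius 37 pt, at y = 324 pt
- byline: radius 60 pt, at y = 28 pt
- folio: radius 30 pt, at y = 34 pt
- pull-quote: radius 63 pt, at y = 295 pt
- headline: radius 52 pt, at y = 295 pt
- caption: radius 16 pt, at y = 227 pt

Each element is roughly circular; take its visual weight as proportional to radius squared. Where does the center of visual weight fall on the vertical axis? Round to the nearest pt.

y ≈ 203

Weights ∝ r²: sidebar 37² = 1369, byline 60² = 3600, folio 30² = 900, pull-quote 63² = 3969, headline 52² = 2704, caption 16² = 256; Σw = 12798.
Σw·y = 1369·324 + 3600·28 + 900·34 + 3969·295 + 2704·295 + 256·227 = 2601603, so ȳ = 2601603/12798 ≈ 203.28.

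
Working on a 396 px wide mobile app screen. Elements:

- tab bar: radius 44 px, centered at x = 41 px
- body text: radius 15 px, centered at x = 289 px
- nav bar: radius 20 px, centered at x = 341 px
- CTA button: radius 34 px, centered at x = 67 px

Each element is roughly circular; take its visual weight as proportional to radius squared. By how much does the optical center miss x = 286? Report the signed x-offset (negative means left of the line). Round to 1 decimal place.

≈ -189.6 px

Weights ∝ r²: tab bar 44² = 1936, body text 15² = 225, nav bar 20² = 400, CTA button 34² = 1156; Σw = 3717.
Σw·x = 1936·41 + 225·289 + 400·341 + 1156·67 = 358253, so x̄ = 358253/3717 ≈ 96.38.
Offset from x = 286: 96.38 − 286 ≈ -189.62.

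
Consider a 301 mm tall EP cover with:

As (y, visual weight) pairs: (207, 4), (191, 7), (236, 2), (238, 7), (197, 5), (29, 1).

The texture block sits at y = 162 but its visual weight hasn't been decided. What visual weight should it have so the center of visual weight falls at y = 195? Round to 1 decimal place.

Fixed elements: Σw = 4 + 7 + 2 + 7 + 5 + 1 = 26, Σw·y = 4·207 + 7·191 + 2·236 + 7·238 + 5·197 + 1·29 = 5317.
Set Σw·y/Σw = 195: (5317 + 162w) = 195·(26 + w).
Solving: w = (195·26 − 5317) / (162 − 195) = -247 / -33 ≈ 7.48.

w ≈ 7.5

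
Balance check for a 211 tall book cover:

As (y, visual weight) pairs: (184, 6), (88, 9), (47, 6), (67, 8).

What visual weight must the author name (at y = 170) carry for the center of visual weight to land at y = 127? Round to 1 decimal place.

Fixed elements: Σw = 6 + 9 + 6 + 8 = 29, Σw·y = 6·184 + 9·88 + 6·47 + 8·67 = 2714.
Balance at y = 127 requires (2714 + w·170) / (29 + w) = 127.
Solving: w = (127·29 − 2714) / (170 − 127) = 969 / 43 ≈ 22.53.

w ≈ 22.5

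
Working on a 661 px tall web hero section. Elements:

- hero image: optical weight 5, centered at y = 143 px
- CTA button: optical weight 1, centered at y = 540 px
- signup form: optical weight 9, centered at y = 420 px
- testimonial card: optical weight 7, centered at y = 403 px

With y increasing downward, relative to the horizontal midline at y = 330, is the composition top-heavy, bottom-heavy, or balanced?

Σw = 5 + 1 + 9 + 7 = 22.
y-moment: 5·143 + 1·540 + 9·420 + 7·403 = 7856; centroid 7856/22 ≈ 357.09.
357.1 vs midline 330 → bottom-heavy.

bottom-heavy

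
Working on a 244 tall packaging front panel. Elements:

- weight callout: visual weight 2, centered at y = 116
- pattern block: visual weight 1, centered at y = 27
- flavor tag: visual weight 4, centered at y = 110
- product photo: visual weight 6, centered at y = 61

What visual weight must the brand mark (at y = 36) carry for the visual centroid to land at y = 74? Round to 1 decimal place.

Known weights sum to 2 + 1 + 4 + 6 = 13; their moment is 2·116 + 1·27 + 4·110 + 6·61 = 1065.
Balance at y = 74 requires (1065 + w·36) / (13 + w) = 74.
Rearranging, w·(36 − 74) = 74·13 − 1065 = -103, so w ≈ -103/-38 = 2.71.

w ≈ 2.7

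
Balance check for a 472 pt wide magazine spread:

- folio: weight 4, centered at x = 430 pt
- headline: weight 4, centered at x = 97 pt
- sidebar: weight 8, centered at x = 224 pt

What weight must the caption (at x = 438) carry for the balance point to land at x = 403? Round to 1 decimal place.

Known weights sum to 4 + 4 + 8 = 16; their moment is 4·430 + 4·97 + 8·224 = 3900.
For the centroid to hit 403: (3900 + w·438) / (16 + w) = 403.
Solving: w = (403·16 − 3900) / (438 − 403) = 2548 / 35 ≈ 72.80.

w ≈ 72.8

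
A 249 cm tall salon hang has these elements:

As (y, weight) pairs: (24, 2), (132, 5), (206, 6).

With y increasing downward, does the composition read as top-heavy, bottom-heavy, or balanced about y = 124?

bottom-heavy

Σw = 2 + 5 + 6 = 13.
y: (2·24 + 5·132 + 6·206) / 13 = 1944 / 13 ≈ 149.54
149.5 lies below (larger y than) the midline 124, so the layout is bottom-heavy.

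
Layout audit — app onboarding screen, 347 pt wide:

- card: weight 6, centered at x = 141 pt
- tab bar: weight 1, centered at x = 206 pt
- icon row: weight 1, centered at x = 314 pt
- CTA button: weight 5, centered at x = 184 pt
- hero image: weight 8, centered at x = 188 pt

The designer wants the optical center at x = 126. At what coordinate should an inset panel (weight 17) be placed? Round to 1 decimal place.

After adding the inset panel, total weight = 6 + 1 + 1 + 5 + 8 + 17 = 38.
Along x: (3790 + 17·x) / 38 = 126 (existing moment 6·141 + 1·206 + 1·314 + 5·184 + 8·188 = 3790) ⇒ x = (4788 − 3790) / 17 ≈ 58.71.

x ≈ 58.7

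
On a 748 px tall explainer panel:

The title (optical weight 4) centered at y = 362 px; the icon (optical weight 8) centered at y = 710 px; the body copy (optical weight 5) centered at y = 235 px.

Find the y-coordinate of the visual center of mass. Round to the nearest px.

y ≈ 488

Total weight = 4 + 8 + 5 = 17.
y-moment: 4·362 + 8·710 + 5·235 = 8303; centroid 8303/17 ≈ 488.41.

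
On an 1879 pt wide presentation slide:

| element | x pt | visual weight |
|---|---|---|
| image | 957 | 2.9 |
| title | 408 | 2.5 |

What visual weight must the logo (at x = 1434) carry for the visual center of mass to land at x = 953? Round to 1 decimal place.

w ≈ 2.8

Known weights sum to 2.9 + 2.5 = 5.4; their moment is 2.9·957 + 2.5·408 = 3795.3.
Set Σw·x/Σw = 953: (3795.3 + 1434w) = 953·(5.4 + w).
So w = (953·5.4 − 3795.3)/(1434 − 953) = 1350.9/481 ≈ 2.81.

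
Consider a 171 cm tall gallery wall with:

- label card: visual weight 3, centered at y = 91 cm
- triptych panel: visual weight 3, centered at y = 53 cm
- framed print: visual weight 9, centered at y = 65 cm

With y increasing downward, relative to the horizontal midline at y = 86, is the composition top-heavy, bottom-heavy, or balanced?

Total weight = 3 + 3 + 9 = 15.
y: (3·91 + 3·53 + 9·65) / 15 = 1017 / 15 ≈ 67.80
67.8 lies above (smaller y than) the midline 86, so the layout is top-heavy.

top-heavy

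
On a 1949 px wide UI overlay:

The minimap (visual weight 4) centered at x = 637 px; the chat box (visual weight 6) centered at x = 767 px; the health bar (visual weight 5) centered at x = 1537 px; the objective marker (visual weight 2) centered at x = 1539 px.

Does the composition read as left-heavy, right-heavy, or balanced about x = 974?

right-heavy

Weights sum to 4 + 6 + 5 + 2 = 17.
x: (4·637 + 6·767 + 5·1537 + 2·1539) / 17 = 17913 / 17 ≈ 1053.71
Since 1053.7 is right of 974, the composition reads right-heavy.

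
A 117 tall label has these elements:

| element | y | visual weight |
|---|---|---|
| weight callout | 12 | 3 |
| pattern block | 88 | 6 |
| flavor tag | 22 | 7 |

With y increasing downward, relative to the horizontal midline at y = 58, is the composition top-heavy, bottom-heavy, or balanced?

top-heavy

Total weight = 3 + 6 + 7 = 16.
Σw·y = 3·12 + 6·88 + 7·22 = 718, so ȳ = 718/16 ≈ 44.88.
44.9 lies above (smaller y than) the midline 58, so the layout is top-heavy.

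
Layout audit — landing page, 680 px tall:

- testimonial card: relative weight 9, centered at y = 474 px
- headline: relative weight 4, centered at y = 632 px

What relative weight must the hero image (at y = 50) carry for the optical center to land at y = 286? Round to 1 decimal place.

Known weights sum to 9 + 4 = 13; their moment is 9·474 + 4·632 = 6794.
For the centroid to hit 286: (6794 + w·50) / (13 + w) = 286.
So w = (286·13 − 6794)/(50 − 286) = -3076/-236 ≈ 13.03.

w ≈ 13.0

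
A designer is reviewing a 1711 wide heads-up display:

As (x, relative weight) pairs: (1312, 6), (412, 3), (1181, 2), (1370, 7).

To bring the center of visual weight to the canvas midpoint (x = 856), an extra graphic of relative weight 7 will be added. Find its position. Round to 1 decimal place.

x ≈ 48.6

After adding the extra graphic, total weight = 6 + 3 + 2 + 7 + 7 = 25.
x: need Σw·x = 25·856 = 21400. Existing = 6·1312 + 3·412 + 2·1181 + 7·1370 = 21060. Remainder 340 / 7 ≈ 48.57.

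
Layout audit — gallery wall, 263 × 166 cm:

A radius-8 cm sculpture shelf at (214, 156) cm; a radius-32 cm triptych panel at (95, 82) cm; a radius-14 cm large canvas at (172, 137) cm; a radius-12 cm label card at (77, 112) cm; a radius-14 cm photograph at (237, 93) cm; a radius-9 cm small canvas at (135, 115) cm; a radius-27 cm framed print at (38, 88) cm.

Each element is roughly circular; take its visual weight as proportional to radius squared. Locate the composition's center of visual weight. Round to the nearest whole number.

(99, 94)

Weights ∝ r²: sculpture shelf 8² = 64, triptych panel 32² = 1024, large canvas 14² = 196, label card 12² = 144, photograph 14² = 196, small canvas 9² = 81, framed print 27² = 729; Σw = 2434.
Σw·x = 64·214 + 1024·95 + 196·172 + 144·77 + 196·237 + 81·135 + 729·38 = 240865, so x̄ = 240865/2434 ≈ 98.96.
Σw·y = 64·156 + 1024·82 + 196·137 + 144·112 + 196·93 + 81·115 + 729·88 = 228627, so ȳ = 228627/2434 ≈ 93.93.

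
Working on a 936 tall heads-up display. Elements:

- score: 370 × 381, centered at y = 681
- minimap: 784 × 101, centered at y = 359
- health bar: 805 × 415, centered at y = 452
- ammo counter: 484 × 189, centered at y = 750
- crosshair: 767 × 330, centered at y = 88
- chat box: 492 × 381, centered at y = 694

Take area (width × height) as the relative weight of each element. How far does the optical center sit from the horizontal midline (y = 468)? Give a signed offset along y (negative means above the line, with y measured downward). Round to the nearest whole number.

Areas → weights: score 370·381 = 140970, minimap 784·101 = 79184, health bar 805·415 = 334075, ammo counter 484·189 = 91476, crosshair 767·330 = 253110, chat box 492·381 = 187452; Σw = 1086267.
Σw·y = 140970·681 + 79184·359 + 334075·452 + 91476·750 + 253110·88 + 187452·694 = 496401894, so ȳ = 496401894/1086267 ≈ 456.98.
Against y = 468, that's 456.98 − 468 = -11.02.

≈ -11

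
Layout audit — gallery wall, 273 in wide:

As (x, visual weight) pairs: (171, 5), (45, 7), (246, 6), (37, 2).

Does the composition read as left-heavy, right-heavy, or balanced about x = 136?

balanced

Total weight = 5 + 7 + 6 + 2 = 20.
Σw·x = 5·171 + 7·45 + 6·246 + 2·37 = 2720, so x̄ = 2720/20 ≈ 136.00.
That equals the midline 136 — balanced.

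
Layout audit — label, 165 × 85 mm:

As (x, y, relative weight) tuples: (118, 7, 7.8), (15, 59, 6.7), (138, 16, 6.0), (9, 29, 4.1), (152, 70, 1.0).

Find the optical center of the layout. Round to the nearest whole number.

Σw = 7.8 + 6.7 + 6.0 + 4.1 + 1.0 = 25.6.
x-moment: 7.8·118 + 6.7·15 + 6.0·138 + 4.1·9 + 1.0·152 = 2037.8; centroid 2037.8/25.6 ≈ 79.60.
y-moment: 7.8·7 + 6.7·59 + 6.0·16 + 4.1·29 + 1.0·70 = 734.8; centroid 734.8/25.6 ≈ 28.70.

(80, 29)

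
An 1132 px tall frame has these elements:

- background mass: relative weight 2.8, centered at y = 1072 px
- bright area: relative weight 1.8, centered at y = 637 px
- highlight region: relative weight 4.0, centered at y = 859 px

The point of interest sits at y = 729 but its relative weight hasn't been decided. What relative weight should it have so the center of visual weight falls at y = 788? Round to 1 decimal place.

Fixed elements: Σw = 2.8 + 1.8 + 4.0 = 8.6, Σw·y = 2.8·1072 + 1.8·637 + 4.0·859 = 7584.2.
Balance at y = 788 requires (7584.2 + w·729) / (8.6 + w) = 788.
So w = (788·8.6 − 7584.2)/(729 − 788) = -807.4/-59 ≈ 13.68.

w ≈ 13.7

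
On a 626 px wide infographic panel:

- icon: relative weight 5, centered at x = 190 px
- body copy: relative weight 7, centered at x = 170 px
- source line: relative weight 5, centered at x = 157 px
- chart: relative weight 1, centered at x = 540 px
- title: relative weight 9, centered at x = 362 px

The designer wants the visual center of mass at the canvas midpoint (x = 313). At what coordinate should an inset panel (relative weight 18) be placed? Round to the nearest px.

With the inset panel, Σw becomes 5 + 7 + 5 + 1 + 9 + 18 = 45.
x: target moment 45×313 = 14085; current 5·190 + 7·170 + 5·157 + 1·540 + 9·362 = 6723; the inset panel supplies 7362, so x = 7362/18 ≈ 409.00.

x ≈ 409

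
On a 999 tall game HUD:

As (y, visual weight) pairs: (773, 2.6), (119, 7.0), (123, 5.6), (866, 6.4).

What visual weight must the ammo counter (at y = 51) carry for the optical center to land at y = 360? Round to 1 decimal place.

Known weights sum to 2.6 + 7.0 + 5.6 + 6.4 = 21.6; their moment is 2.6·773 + 7.0·119 + 5.6·123 + 6.4·866 = 9074.0.
Balance at y = 360 requires (9074.0 + w·51) / (21.6 + w) = 360.
So w = (360·21.6 − 9074.0)/(51 − 360) = -1298.0/-309 ≈ 4.20.

w ≈ 4.2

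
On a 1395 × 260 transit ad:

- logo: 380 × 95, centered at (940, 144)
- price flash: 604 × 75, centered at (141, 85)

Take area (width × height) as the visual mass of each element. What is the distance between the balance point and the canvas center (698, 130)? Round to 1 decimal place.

Areas → weights: logo 380·95 = 36100, price flash 604·75 = 45300; Σw = 81400.
Σw·x = 36100·940 + 45300·141 = 40321300, so x̄ = 40321300/81400 ≈ 495.35.
Σw·y = 36100·144 + 45300·85 = 9048900, so ȳ = 9048900/81400 ≈ 111.17.
From (698, 130): dx = -202.65, dy = -18.83, so the distance is √(dx²+dy²) ≈ 203.53.

≈ 203.5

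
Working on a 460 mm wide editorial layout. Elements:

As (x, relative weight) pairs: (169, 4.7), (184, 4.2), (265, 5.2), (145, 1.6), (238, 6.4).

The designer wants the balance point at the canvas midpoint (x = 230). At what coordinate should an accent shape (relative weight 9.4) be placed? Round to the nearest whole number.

New total weight: (4.7 + 4.2 + 5.2 + 1.6 + 6.4) + 9.4 = 31.5.
x: need Σw·x = 31.5·230 = 7245.0. Existing = 4.7·169 + 4.2·184 + 5.2·265 + 1.6·145 + 6.4·238 = 4700.3. Remainder 2544.7 / 9.4 ≈ 270.71.

x ≈ 271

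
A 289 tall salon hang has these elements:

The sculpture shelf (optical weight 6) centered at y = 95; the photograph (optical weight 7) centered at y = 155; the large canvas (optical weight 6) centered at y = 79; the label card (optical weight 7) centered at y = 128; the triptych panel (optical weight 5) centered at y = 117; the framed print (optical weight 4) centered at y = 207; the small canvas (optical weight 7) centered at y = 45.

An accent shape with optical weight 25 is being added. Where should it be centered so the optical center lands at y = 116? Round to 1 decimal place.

With the accent shape, Σw becomes 6 + 7 + 6 + 7 + 5 + 4 + 7 + 25 = 67.
Along y: (4753 + 25·y) / 67 = 116 (existing moment 6·95 + 7·155 + 6·79 + 7·128 + 5·117 + 4·207 + 7·45 = 4753) ⇒ y = (7772 − 4753) / 25 ≈ 120.76.

y ≈ 120.8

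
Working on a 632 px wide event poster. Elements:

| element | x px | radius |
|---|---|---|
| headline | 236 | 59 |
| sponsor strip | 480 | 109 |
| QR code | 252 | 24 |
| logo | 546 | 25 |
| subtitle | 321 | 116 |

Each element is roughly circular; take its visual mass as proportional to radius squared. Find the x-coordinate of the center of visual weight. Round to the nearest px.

x ≈ 377

Weights ∝ r²: headline 59² = 3481, sponsor strip 109² = 11881, QR code 24² = 576, logo 25² = 625, subtitle 116² = 13456; Σw = 30019.
x: (3481·236 + 11881·480 + 576·252 + 625·546 + 13456·321) / 30019 = 11330174 / 30019 ≈ 377.43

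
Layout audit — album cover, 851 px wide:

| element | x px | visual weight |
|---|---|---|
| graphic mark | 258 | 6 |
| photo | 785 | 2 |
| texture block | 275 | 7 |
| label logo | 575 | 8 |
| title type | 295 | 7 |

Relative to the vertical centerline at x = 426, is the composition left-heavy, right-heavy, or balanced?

left-heavy

Σw = 6 + 2 + 7 + 8 + 7 = 30.
x: (6·258 + 2·785 + 7·275 + 8·575 + 7·295) / 30 = 11708 / 30 ≈ 390.27
Since 390.3 is left of 426, the composition reads left-heavy.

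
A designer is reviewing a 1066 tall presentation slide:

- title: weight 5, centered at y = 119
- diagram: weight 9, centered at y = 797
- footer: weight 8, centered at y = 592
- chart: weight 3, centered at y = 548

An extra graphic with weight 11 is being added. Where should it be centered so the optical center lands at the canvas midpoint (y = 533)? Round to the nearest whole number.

With the extra graphic, Σw becomes 5 + 9 + 8 + 3 + 11 = 36.
Along y: (14148 + 11·y) / 36 = 533 (existing moment 5·119 + 9·797 + 8·592 + 3·548 = 14148) ⇒ y = (19188 − 14148) / 11 ≈ 458.18.

y ≈ 458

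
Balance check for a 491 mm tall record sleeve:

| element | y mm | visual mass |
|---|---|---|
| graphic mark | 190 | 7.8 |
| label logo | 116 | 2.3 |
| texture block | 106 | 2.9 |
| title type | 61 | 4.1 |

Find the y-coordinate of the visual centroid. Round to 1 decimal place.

y ≈ 134.9

Weights sum to 7.8 + 2.3 + 2.9 + 4.1 = 17.1.
Σw·y = 7.8·190 + 2.3·116 + 2.9·106 + 4.1·61 = 2306.3, so ȳ = 2306.3/17.1 ≈ 134.87.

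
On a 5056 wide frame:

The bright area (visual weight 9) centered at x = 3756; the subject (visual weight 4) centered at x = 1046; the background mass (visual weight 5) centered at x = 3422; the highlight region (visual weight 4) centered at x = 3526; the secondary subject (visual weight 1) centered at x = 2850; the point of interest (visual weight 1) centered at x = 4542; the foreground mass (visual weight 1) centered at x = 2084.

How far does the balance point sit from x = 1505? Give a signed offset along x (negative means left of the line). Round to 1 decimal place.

≈ 1642.1

Weights sum to 9 + 4 + 5 + 4 + 1 + 1 + 1 = 25.
x-moment: 9·3756 + 4·1046 + 5·3422 + 4·3526 + 1·2850 + 1·4542 + 1·2084 = 78678; centroid 78678/25 ≈ 3147.12.
Difference: 3147.12 − 1505 ≈ 1642.12.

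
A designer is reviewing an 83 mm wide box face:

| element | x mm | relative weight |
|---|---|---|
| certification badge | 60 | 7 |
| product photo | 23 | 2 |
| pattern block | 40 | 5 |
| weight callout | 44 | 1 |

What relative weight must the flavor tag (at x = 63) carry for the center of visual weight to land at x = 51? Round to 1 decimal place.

w ≈ 4.6

Existing Σw = 15 (7 + 2 + 5 + 1); existing moment 7·60 + 2·23 + 5·40 + 1·44 = 710.
For the centroid to hit 51: (710 + w·63) / (15 + w) = 51.
Solving: w = (51·15 − 710) / (63 − 51) = 55 / 12 ≈ 4.58.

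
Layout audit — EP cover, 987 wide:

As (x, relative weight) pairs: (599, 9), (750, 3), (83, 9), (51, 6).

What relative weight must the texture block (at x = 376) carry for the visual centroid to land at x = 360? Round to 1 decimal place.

Known weights sum to 9 + 3 + 9 + 6 = 27; their moment is 9·599 + 3·750 + 9·83 + 6·51 = 8694.
For the centroid to hit 360: (8694 + w·376) / (27 + w) = 360.
Rearranging, w·(376 − 360) = 360·27 − 8694 = 1026, so w ≈ 1026/16 = 64.12.

w ≈ 64.1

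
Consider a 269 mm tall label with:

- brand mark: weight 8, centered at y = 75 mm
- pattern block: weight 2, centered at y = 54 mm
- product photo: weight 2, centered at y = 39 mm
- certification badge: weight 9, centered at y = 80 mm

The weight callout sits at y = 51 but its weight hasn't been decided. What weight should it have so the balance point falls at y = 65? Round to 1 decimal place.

w ≈ 10.1

Fixed elements: Σw = 8 + 2 + 2 + 9 = 21, Σw·y = 8·75 + 2·54 + 2·39 + 9·80 = 1506.
Balance at y = 65 requires (1506 + w·51) / (21 + w) = 65.
Solving: w = (65·21 − 1506) / (51 − 65) = -141 / -14 ≈ 10.07.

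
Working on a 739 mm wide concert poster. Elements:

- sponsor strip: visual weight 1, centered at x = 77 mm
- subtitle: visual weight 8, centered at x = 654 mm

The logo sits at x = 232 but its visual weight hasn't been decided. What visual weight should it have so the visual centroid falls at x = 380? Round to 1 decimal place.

Existing Σw = 9 (1 + 8); existing moment 1·77 + 8·654 = 5309.
Set Σw·x/Σw = 380: (5309 + 232w) = 380·(9 + w).
So w = (380·9 − 5309)/(232 − 380) = -1889/-148 ≈ 12.76.

w ≈ 12.8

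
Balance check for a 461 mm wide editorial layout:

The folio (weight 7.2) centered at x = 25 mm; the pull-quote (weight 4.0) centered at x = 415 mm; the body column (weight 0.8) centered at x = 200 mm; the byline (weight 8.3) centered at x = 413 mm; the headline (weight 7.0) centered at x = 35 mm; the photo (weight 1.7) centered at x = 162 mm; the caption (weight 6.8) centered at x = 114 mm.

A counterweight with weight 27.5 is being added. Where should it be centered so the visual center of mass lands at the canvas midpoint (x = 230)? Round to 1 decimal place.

After adding the counterweight, total weight = 7.2 + 4.0 + 0.8 + 8.3 + 7.0 + 1.7 + 6.8 + 27.5 = 63.3.
x: target moment 63.3×230 = 14559.0; current 7.2·25 + 4.0·415 + 0.8·200 + 8.3·413 + 7.0·35 + 1.7·162 + 6.8·114 = 6723.5; the counterweight supplies 7835.5, so x = 7835.5/27.5 ≈ 284.93.

x ≈ 284.9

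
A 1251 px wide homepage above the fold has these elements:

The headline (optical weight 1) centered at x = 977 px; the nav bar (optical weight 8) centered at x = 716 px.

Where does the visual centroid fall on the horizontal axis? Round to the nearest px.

x ≈ 745

Weights sum to 1 + 8 = 9.
Σw·x = 1·977 + 8·716 = 6705, so x̄ = 6705/9 ≈ 745.00.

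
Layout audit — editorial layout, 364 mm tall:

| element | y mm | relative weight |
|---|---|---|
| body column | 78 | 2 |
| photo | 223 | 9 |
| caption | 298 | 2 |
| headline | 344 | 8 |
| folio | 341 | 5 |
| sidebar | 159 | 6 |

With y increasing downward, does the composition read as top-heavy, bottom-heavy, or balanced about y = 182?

bottom-heavy

Weights sum to 2 + 9 + 2 + 8 + 5 + 6 = 32.
y-moment: 2·78 + 9·223 + 2·298 + 8·344 + 5·341 + 6·159 = 8170; centroid 8170/32 ≈ 255.31.
Since 255.3 is below (larger y than) 182, the composition reads bottom-heavy.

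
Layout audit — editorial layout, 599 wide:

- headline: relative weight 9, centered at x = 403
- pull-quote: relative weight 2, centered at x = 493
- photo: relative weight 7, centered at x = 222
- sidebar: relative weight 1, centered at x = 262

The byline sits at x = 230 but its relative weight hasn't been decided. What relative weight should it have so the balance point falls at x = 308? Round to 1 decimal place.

w ≈ 7.4

Fixed elements: Σw = 9 + 2 + 7 + 1 = 19, Σw·x = 9·403 + 2·493 + 7·222 + 1·262 = 6429.
Balance at x = 308 requires (6429 + w·230) / (19 + w) = 308.
Solving: w = (308·19 − 6429) / (230 − 308) = -577 / -78 ≈ 7.40.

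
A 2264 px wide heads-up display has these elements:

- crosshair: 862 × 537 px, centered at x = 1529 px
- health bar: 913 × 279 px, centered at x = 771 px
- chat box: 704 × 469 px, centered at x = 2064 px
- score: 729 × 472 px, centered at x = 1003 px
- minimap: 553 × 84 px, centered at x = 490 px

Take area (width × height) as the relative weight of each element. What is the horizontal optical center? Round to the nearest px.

x ≈ 1358

Areas → weights: crosshair 862·537 = 462894, health bar 913·279 = 254727, chat box 704·469 = 330176, score 729·472 = 344088, minimap 553·84 = 46452; Σw = 1438337.
x: (462894·1529 + 254727·771 + 330176·2064 + 344088·1003 + 46452·490) / 1438337 = 1953524451 / 1438337 ≈ 1358.18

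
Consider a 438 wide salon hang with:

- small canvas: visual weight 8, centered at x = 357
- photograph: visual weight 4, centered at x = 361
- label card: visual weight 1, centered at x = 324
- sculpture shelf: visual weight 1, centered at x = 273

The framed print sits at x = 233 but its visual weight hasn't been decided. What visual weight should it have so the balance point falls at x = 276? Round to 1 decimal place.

Existing Σw = 14 (8 + 4 + 1 + 1); existing moment 8·357 + 4·361 + 1·324 + 1·273 = 4897.
For the centroid to hit 276: (4897 + w·233) / (14 + w) = 276.
So w = (276·14 − 4897)/(233 − 276) = -1033/-43 ≈ 24.02.

w ≈ 24.0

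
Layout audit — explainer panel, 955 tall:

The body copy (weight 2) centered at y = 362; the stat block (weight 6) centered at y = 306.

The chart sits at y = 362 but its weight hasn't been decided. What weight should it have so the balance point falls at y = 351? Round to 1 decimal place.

Fixed elements: Σw = 2 + 6 = 8, Σw·y = 2·362 + 6·306 = 2560.
Set Σw·y/Σw = 351: (2560 + 362w) = 351·(8 + w).
Rearranging, w·(362 − 351) = 351·8 − 2560 = 248, so w ≈ 248/11 = 22.55.

w ≈ 22.5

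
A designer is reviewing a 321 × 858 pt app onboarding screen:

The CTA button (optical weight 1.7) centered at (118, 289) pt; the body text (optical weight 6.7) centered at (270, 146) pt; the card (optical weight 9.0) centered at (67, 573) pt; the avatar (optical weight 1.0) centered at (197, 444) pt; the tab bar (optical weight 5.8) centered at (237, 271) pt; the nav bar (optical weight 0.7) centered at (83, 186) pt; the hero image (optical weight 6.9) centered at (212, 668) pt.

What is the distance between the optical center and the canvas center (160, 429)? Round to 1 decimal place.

≈ 21.1 pt

Weights sum to 1.7 + 6.7 + 9.0 + 1.0 + 5.8 + 0.7 + 6.9 = 31.8.
Σw·x = 5705.1; x̄ = 5705.1/31.8 ≈ 179.41.
Σw·y = 13381.7; ȳ = 13381.7/31.8 ≈ 420.81.
Offset from (160, 429): Δx ≈ 19.41, Δy ≈ -8.19; distance = √(Δx² + Δy²) ≈ 21.06.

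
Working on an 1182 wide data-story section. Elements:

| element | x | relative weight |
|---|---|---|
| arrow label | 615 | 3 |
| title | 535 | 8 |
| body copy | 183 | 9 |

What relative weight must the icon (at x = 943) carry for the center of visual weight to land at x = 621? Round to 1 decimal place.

w ≈ 14.4

Fixed elements: Σw = 3 + 8 + 9 = 20, Σw·x = 3·615 + 8·535 + 9·183 = 7772.
Set Σw·x/Σw = 621: (7772 + 943w) = 621·(20 + w).
So w = (621·20 − 7772)/(943 − 621) = 4648/322 ≈ 14.43.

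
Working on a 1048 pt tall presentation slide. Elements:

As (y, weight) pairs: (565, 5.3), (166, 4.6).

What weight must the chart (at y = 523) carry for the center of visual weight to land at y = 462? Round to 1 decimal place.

w ≈ 13.4

Known weights sum to 5.3 + 4.6 = 9.9; their moment is 5.3·565 + 4.6·166 = 3758.1.
Set Σw·y/Σw = 462: (3758.1 + 523w) = 462·(9.9 + w).
Rearranging, w·(523 − 462) = 462·9.9 − 3758.1 = 815.7, so w ≈ 815.7/61 = 13.37.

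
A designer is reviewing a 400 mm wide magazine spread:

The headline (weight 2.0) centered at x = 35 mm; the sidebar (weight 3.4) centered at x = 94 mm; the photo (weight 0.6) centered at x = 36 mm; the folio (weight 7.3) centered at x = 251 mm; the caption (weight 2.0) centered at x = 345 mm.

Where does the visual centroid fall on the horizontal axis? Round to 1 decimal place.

Σw = 2.0 + 3.4 + 0.6 + 7.3 + 2.0 = 15.3.
x-moment: 2.0·35 + 3.4·94 + 0.6·36 + 7.3·251 + 2.0·345 = 2933.5; centroid 2933.5/15.3 ≈ 191.73.

x ≈ 191.7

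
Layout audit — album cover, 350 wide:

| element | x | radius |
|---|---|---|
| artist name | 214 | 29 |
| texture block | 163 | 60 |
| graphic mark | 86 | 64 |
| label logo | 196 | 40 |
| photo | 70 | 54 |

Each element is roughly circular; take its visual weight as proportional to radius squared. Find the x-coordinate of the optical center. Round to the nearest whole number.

Weights ∝ r²: artist name 29² = 841, texture block 60² = 3600, graphic mark 64² = 4096, label logo 40² = 1600, photo 54² = 2916; Σw = 13053.
x-moment: 841·214 + 3600·163 + 4096·86 + 1600·196 + 2916·70 = 1636750; centroid 1636750/13053 ≈ 125.39.

x ≈ 125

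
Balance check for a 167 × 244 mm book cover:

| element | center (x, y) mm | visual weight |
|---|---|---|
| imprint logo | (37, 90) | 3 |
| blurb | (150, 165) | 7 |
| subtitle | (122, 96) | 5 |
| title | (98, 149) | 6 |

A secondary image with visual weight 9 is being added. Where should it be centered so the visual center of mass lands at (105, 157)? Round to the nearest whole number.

(88, 212)

With the secondary image, Σw becomes 3 + 7 + 5 + 6 + 9 = 30.
x: need Σw·x = 30·105 = 3150. Existing = 3·37 + 7·150 + 5·122 + 6·98 = 2359. Remainder 791 / 9 ≈ 87.89.
y: need Σw·y = 30·157 = 4710. Existing = 3·90 + 7·165 + 5·96 + 6·149 = 2799. Remainder 1911 / 9 ≈ 212.33.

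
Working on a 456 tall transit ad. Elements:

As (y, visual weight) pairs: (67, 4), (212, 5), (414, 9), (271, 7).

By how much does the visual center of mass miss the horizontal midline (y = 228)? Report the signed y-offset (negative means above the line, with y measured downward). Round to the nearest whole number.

Weights sum to 4 + 5 + 9 + 7 = 25.
y-moment: 4·67 + 5·212 + 9·414 + 7·271 = 6951; centroid 6951/25 ≈ 278.04.
Against y = 228, that's 278.04 − 228 = 50.04.

≈ 50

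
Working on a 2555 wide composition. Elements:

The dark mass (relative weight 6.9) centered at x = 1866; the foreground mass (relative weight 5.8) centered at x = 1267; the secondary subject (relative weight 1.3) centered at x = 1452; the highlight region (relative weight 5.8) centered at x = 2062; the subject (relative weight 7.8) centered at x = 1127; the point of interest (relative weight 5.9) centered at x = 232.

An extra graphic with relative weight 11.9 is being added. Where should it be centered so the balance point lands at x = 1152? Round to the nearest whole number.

x ≈ 678

After adding the extra graphic, total weight = 6.9 + 5.8 + 1.3 + 5.8 + 7.8 + 5.9 + 11.9 = 45.4.
x: target moment 45.4×1152 = 52300.8; current 6.9·1866 + 5.8·1267 + 1.3·1452 + 5.8·2062 + 7.8·1127 + 5.9·232 = 44230.6; the extra graphic supplies 8070.2, so x = 8070.2/11.9 ≈ 678.17.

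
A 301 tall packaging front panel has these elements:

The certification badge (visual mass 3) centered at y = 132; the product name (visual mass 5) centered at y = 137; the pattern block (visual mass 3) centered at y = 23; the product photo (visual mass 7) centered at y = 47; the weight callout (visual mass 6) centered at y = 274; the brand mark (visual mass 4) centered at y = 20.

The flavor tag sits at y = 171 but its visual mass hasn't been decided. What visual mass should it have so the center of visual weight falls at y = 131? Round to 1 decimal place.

w ≈ 11.6

Known weights sum to 3 + 5 + 3 + 7 + 6 + 4 = 28; their moment is 3·132 + 5·137 + 3·23 + 7·47 + 6·274 + 4·20 = 3203.
Set Σw·y/Σw = 131: (3203 + 171w) = 131·(28 + w).
Solving: w = (131·28 − 3203) / (171 − 131) = 465 / 40 ≈ 11.63.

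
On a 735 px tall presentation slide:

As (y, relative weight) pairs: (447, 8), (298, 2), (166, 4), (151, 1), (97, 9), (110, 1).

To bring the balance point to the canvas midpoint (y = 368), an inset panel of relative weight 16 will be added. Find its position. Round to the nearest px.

y ≈ 570

After adding the inset panel, total weight = 8 + 2 + 4 + 1 + 9 + 1 + 16 = 41.
Along y: (5970 + 16·y) / 41 = 368 (existing moment 8·447 + 2·298 + 4·166 + 1·151 + 9·97 + 1·110 = 5970) ⇒ y = (15088 − 5970) / 16 ≈ 569.88.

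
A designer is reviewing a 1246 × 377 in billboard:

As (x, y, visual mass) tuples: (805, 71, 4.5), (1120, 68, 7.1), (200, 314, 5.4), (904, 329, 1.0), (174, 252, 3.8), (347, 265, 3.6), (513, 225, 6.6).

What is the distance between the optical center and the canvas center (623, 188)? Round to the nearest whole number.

Total weight = 4.5 + 7.1 + 5.4 + 1.0 + 3.8 + 3.6 + 6.6 = 32.0.
Σw·x = 18854.7; x̄ = 18854.7/32.0 ≈ 589.21.
Σw·y = 6223.5; ȳ = 6223.5/32.0 ≈ 194.48.
From (623, 188): dx = -33.79, dy = 6.48, so the distance is √(dx²+dy²) ≈ 34.41.

≈ 34 in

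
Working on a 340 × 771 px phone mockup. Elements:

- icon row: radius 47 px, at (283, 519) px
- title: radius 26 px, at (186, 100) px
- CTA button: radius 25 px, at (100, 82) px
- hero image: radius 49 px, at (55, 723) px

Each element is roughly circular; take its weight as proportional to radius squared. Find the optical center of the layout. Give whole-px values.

(160, 508)

r² weights: icon row 47² = 2209, title 26² = 676, CTA button 25² = 625, hero image 49² = 2401. Total = 5911.
x-moment: 2209·283 + 676·186 + 625·100 + 2401·55 = 945438; centroid 945438/5911 ≈ 159.95.
y-moment: 2209·519 + 676·100 + 625·82 + 2401·723 = 3001244; centroid 3001244/5911 ≈ 507.74.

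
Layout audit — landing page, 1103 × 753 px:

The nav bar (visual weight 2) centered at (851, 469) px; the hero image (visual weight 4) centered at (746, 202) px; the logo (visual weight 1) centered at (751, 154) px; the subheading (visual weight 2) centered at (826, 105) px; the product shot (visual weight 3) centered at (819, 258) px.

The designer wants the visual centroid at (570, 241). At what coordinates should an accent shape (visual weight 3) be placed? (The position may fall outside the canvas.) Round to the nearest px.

(-332, 244)

After adding the accent shape, total weight = 2 + 4 + 1 + 2 + 3 + 3 = 15.
Along x: (9546 + 3·x) / 15 = 570 (existing moment 2·851 + 4·746 + 1·751 + 2·826 + 3·819 = 9546) ⇒ x = (8550 − 9546) / 3 ≈ -332.00.
Along y: (2884 + 3·y) / 15 = 241 (existing moment 2·469 + 4·202 + 1·154 + 2·105 + 3·258 = 2884) ⇒ y = (3615 − 2884) / 3 ≈ 243.67.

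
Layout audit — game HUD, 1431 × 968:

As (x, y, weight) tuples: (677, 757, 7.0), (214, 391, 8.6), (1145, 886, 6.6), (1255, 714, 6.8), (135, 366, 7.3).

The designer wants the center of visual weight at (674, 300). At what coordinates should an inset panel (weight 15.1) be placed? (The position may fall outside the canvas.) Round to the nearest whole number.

(728, -438)

With the inset panel, Σw becomes 7.0 + 8.6 + 6.6 + 6.8 + 7.3 + 15.1 = 51.4.
x: target moment 51.4×674 = 34643.6; current 7.0·677 + 8.6·214 + 6.6·1145 + 6.8·1255 + 7.3·135 = 23655.9; the inset panel supplies 10987.7, so x = 10987.7/15.1 ≈ 727.66.
y: target moment 51.4×300 = 15420.0; current 7.0·757 + 8.6·391 + 6.6·886 + 6.8·714 + 7.3·366 = 22036.2; the inset panel supplies -6616.2, so y = -6616.2/15.1 ≈ -438.16.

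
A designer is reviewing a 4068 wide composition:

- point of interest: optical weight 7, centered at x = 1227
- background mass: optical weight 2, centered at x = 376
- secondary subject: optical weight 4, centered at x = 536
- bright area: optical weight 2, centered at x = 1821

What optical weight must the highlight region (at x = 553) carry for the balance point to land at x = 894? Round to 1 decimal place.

Known weights sum to 7 + 2 + 4 + 2 = 15; their moment is 7·1227 + 2·376 + 4·536 + 2·1821 = 15127.
Set Σw·x/Σw = 894: (15127 + 553w) = 894·(15 + w).
Rearranging, w·(553 − 894) = 894·15 − 15127 = -1717, so w ≈ -1717/-341 = 5.04.

w ≈ 5.0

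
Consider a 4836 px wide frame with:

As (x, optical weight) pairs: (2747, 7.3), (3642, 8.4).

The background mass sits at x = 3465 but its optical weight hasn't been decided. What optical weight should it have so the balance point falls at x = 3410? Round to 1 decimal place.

w ≈ 52.6

Known weights sum to 7.3 + 8.4 = 15.7; their moment is 7.3·2747 + 8.4·3642 = 50645.9.
For the centroid to hit 3410: (50645.9 + w·3465) / (15.7 + w) = 3410.
So w = (3410·15.7 − 50645.9)/(3465 − 3410) = 2891.1/55 ≈ 52.57.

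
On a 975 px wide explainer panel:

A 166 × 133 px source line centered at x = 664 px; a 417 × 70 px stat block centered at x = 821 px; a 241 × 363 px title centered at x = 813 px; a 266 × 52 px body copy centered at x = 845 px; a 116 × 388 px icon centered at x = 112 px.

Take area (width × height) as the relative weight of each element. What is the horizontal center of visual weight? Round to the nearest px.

Taking area as weight: source line 166·133 = 22078, stat block 417·70 = 29190, title 241·363 = 87483, body copy 266·52 = 13832, icon 116·388 = 45008. Sum 197591.
x: (22078·664 + 29190·821 + 87483·813 + 13832·845 + 45008·112) / 197591 = 126477397 / 197591 ≈ 640.10

x ≈ 640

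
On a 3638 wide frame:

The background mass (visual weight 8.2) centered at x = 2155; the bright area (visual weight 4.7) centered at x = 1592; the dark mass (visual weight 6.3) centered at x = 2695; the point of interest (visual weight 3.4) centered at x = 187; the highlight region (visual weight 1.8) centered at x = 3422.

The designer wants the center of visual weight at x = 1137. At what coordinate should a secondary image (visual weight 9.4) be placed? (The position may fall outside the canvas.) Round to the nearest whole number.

x ≈ -1117

With the secondary image, Σw becomes 8.2 + 4.7 + 6.3 + 3.4 + 1.8 + 9.4 = 33.8.
Along x: (48927.3 + 9.4·x) / 33.8 = 1137 (existing moment 8.2·2155 + 4.7·1592 + 6.3·2695 + 3.4·187 + 1.8·3422 = 48927.3) ⇒ x = (38430.6 − 48927.3) / 9.4 ≈ -1116.67.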